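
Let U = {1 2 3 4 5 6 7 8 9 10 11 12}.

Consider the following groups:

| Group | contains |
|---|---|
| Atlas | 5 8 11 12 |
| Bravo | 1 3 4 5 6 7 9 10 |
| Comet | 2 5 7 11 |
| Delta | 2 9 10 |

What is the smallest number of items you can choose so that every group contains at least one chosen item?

2

The 2 items {5, 9} hit every group.
The groups Atlas, Delta are pairwise disjoint, so any hitting set needs a separate item for each — at least 2. Hence 2 is optimal.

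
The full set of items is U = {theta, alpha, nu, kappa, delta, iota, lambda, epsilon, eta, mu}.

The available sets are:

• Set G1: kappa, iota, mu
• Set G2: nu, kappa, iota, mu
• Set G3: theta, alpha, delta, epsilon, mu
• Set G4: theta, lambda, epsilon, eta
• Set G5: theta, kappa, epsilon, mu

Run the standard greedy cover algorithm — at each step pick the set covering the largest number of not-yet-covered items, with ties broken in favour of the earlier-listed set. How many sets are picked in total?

Greedy: pick G3 (covers 5 new) → pick G2 (covers 3 new) → pick G4 (covers 2 new). Total picks: 3.

3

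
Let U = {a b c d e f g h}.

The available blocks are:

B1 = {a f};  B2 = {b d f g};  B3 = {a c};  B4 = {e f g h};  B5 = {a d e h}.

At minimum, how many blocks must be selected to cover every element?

B2 and B3 and B5 together: B2 ∪ B3 ∪ B5 = {a, b, c, d, e, f, g, h} — every element is covered.
Only B2 contains b, so B2 is forced; the remaining 4 elements need at least 2 more blocks (each remaining block adds at most 3) — so at least 3 blocks are needed, and 3 is optimal.

3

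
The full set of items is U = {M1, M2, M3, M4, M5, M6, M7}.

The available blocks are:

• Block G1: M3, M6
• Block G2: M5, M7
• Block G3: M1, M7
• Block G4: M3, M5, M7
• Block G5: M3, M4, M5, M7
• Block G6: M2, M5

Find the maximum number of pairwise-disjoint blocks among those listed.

G1, G3, G6 are pairwise disjoint (G1={M3,M6}; G3={M1,M7}; G6={M2,M5}).
Every remaining block overlaps one of these, and no 4 of the listed blocks are pairwise disjoint, so 3 is the maximum.

3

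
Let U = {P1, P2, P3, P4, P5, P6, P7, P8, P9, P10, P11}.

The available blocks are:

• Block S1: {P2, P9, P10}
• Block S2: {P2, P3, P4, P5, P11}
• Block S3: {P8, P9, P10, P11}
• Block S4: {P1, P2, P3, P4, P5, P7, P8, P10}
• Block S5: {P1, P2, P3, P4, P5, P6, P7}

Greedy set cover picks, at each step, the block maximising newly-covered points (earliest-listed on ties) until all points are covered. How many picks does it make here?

Greedy: pick S4 (covers 8 new) → pick S3 (covers 2 new) → pick S5 (covers 1 new). Total picks: 3.
(The true minimum cover uses only 2 blocks, so greedy is not optimal here.)

3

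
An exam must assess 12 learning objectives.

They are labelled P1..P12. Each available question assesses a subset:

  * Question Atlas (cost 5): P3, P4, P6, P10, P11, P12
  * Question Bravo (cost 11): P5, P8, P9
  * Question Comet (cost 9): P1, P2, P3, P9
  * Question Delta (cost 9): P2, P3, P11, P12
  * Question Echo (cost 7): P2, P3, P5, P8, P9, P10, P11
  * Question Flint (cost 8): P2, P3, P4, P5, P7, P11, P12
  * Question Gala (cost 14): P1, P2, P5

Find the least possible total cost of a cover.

29

Atlas, Comet, Echo, Flint together cover every objective (Atlas ∪ Comet ∪ Echo ∪ Flint = {P1, P2, P3, P4, P5, P6, P7, P8, P9, P10, P11, P12}); total cost 5 + 9 + 7 + 8 = 29.
No covering selection has total cost below 29.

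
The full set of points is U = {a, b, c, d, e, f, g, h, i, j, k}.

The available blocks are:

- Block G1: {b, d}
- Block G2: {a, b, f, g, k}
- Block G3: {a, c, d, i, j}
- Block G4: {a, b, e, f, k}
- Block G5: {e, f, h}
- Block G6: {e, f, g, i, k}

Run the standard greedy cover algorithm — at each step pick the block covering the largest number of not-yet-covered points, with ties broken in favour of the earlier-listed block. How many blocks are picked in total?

Greedy: pick G2 (covers 5 new) → pick G3 (covers 4 new) → pick G5 (covers 2 new). Total picks: 3.

3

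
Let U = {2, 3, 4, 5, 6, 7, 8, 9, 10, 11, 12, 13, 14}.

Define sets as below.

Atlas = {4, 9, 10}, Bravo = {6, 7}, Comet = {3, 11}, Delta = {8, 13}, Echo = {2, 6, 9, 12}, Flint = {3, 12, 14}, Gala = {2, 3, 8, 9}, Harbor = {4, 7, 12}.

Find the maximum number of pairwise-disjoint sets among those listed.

Atlas, Bravo, Comet, Delta are pairwise disjoint (Atlas={4,9,10}; Bravo={6,7}; Comet={3,11}; Delta={8,13}).
Every remaining set overlaps one of these, and no 5 of the listed sets are pairwise disjoint, so 4 is the maximum.

4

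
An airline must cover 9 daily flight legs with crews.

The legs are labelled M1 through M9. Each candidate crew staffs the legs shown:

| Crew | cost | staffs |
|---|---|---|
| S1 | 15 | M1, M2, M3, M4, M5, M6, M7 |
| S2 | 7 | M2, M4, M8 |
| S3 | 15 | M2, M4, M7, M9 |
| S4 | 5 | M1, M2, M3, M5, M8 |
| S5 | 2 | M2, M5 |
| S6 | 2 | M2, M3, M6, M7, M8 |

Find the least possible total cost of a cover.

S3, S4, S6 together cover every leg (S3 ∪ S4 ∪ S6 = {M1, M2, M3, M4, M5, M6, M7, M8, M9}); total cost 15 + 5 + 2 = 22.
The greedy pick S6, S5, S4, S2, S3 costs 31; no covering selection beats 22.

22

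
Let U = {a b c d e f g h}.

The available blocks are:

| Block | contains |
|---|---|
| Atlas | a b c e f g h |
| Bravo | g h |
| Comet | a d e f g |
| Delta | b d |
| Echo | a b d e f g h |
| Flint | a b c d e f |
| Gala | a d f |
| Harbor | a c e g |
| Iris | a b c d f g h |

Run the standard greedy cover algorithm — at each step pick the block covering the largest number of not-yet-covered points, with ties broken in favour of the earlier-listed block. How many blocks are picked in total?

Greedy: pick Atlas (covers 7 new) → pick Comet (covers 1 new). Total picks: 2.

2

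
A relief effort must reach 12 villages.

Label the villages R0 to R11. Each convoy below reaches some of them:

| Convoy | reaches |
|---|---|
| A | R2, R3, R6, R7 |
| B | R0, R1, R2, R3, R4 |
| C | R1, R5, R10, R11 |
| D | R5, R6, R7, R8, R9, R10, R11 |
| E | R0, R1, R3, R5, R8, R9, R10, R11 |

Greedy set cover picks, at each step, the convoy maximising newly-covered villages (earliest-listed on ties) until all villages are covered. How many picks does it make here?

Greedy: pick E (covers 8 new) → pick A (covers 3 new) → pick B (covers 1 new). Total picks: 3.
(The true minimum cover uses only 2 convoys, so greedy is not optimal here.)

3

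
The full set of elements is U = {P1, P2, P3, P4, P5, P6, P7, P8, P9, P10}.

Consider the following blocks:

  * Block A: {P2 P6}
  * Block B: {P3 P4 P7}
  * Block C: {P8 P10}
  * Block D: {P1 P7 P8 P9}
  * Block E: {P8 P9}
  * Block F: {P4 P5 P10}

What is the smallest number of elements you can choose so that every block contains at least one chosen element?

3

The 3 elements {P4, P6, P8} hit every block.
The blocks A, B, E are pairwise disjoint, so any hitting set needs a separate element for each — at least 3. Hence 3 is optimal.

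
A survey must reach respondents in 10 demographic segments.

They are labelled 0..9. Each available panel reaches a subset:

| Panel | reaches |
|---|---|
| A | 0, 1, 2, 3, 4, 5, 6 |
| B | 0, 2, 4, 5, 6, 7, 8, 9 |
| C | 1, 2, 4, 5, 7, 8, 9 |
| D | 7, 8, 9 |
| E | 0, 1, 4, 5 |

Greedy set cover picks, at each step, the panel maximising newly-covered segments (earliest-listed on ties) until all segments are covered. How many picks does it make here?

Greedy: pick B (covers 8 new) → pick A (covers 2 new). Total picks: 2.

2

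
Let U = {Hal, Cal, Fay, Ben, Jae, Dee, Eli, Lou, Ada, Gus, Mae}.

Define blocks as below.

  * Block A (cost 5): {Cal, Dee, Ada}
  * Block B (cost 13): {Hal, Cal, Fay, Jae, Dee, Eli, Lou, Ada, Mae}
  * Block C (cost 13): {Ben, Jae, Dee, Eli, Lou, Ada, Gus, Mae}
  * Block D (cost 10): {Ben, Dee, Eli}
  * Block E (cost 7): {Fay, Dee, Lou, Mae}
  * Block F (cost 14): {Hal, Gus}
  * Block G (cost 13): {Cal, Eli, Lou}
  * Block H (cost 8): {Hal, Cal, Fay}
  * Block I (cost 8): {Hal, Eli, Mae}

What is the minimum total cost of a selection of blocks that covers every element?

21

C, H together cover every element (C ∪ H = {Hal, Cal, Fay, Ben, Jae, Dee, Eli, Lou, Ada, Gus, Mae}); total cost 13 + 8 = 21.
The greedy pick B, C costs 26; no covering selection beats 21.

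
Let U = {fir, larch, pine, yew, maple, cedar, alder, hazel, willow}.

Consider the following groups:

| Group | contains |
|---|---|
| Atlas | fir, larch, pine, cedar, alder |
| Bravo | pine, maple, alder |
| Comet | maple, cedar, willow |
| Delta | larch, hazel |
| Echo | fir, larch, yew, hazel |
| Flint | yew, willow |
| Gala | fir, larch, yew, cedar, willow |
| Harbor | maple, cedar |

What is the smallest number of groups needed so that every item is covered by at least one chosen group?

3

Bravo, Delta, and Gala cover everything between them: the union {fir, larch, pine, yew, maple, cedar, alder, hazel, willow} is all of U.
No 2 of the 8 groups cover everything (all 28 combinations miss at least one item), so 3 is optimal.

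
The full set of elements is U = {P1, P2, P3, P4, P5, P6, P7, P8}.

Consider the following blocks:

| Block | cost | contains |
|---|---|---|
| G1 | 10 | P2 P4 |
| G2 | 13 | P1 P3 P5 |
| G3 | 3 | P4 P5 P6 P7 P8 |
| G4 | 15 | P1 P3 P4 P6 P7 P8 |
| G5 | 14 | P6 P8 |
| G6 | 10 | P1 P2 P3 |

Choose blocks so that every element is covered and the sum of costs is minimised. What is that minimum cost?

13

G3, G6 together cover every element (G3 ∪ G6 = {P1, P2, P3, P4, P5, P6, P7, P8}); total cost 3 + 10 = 13.
No covering selection has total cost below 13.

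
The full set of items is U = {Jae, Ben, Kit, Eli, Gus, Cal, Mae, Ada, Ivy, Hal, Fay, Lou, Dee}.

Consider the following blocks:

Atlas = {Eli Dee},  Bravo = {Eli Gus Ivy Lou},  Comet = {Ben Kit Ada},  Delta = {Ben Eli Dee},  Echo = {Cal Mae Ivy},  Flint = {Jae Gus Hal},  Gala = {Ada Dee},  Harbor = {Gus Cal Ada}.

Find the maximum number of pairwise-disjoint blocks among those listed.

4

Atlas, Comet, Echo, Flint are pairwise disjoint (Atlas={Eli,Dee}; Comet={Ben,Kit,Ada}; Echo={Cal,Mae,Ivy}; Flint={Jae,Gus,Hal}).
Every remaining block overlaps one of these, and no 5 of the listed blocks are pairwise disjoint, so 4 is the maximum.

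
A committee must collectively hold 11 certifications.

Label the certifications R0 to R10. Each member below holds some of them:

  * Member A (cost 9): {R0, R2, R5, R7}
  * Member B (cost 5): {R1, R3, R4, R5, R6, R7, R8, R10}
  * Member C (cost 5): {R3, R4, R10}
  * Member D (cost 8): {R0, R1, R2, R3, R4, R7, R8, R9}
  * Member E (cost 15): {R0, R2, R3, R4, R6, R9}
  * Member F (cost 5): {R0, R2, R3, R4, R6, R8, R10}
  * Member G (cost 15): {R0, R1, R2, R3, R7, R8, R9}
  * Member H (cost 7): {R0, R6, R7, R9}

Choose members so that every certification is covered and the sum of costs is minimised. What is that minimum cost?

13

B, D together cover every certification (B ∪ D = {R0, R1, R2, R3, R4, R5, R6, R7, R8, R9, R10}); total cost 5 + 8 = 13.
The greedy pick B, F, H costs 17; no covering selection beats 13.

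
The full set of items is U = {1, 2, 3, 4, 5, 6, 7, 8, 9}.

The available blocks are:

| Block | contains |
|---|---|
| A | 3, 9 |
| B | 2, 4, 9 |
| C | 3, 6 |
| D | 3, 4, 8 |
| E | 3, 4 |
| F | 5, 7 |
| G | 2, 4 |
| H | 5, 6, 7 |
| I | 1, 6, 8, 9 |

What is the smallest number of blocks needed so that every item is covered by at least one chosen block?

4

A, F, G, and I cover everything between them: the union {1, 2, 3, 4, 5, 6, 7, 8, 9} is all of U.
Only I contains 1, so I is forced; the remaining 5 items need at least 3 more blocks (each remaining block adds at most 2) — so at least 4 blocks are needed, and 4 is optimal.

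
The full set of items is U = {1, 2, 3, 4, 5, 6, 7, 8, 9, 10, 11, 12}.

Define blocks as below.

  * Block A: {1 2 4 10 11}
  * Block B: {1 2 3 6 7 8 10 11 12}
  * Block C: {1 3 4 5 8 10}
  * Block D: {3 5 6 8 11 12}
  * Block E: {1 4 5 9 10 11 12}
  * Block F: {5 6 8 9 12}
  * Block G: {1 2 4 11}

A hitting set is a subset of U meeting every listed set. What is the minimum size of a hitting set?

2

Take H = {2, 5}. Each listed block contains at least one of these, so H is a hitting set of size 2.
The blocks F, G are pairwise disjoint, so any hitting set needs a separate item for each — at least 2. Hence 2 is optimal.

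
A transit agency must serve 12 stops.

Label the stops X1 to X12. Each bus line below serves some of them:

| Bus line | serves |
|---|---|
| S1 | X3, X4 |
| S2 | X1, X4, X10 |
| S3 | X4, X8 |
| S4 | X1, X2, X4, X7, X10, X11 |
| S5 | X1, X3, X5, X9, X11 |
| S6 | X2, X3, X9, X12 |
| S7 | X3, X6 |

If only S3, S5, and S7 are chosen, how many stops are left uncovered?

4

Union of S3, S5, S7 = {X1, X3, X4, X5, X6, X8, X9, X11}.
Not covered: X2, X7, X10, X12 — 4 stops.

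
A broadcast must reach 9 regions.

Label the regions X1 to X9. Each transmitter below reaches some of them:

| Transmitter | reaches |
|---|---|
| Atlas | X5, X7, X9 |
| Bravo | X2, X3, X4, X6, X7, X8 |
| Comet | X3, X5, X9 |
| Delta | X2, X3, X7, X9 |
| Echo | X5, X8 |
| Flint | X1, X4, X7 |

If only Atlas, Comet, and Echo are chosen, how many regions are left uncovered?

Union of Atlas, Comet, Echo = {X3, X5, X7, X8, X9}.
Not covered: X1, X2, X4, X6 — 4 regions.

4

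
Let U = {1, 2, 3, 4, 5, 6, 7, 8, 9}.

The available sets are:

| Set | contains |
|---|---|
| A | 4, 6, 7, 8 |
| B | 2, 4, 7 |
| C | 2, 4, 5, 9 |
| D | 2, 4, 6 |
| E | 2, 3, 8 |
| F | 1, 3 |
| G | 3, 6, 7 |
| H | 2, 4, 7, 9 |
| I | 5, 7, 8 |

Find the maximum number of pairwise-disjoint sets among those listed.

3

D, F, I are pairwise disjoint (D={2,4,6}; F={1,3}; I={5,7,8}).
Every remaining set overlaps one of these, and no 4 of the listed sets are pairwise disjoint, so 3 is the maximum.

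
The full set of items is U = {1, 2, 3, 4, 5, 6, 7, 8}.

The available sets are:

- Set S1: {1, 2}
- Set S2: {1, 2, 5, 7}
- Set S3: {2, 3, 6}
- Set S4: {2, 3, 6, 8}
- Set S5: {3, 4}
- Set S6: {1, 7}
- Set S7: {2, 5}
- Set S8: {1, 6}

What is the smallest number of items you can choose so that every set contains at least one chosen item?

H = {1, 2, 3} meets every set (each contains at least one member of H), and |H| = 3.
The sets S5, S6, S7 are pairwise disjoint, so any hitting set needs a separate item for each — at least 3. Hence 3 is optimal.

3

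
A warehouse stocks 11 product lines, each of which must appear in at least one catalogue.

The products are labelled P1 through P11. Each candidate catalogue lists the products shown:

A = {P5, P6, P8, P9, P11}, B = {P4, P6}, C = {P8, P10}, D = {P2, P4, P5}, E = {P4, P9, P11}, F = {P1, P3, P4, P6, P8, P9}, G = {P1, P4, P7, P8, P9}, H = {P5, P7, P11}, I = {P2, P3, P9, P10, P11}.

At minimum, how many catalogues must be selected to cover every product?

3

F and H and I together: F ∪ H ∪ I = {P1, P2, P3, P4, P5, P6, P7, P8, P9, P10, P11} — every product is covered.
No 2 of the 9 catalogues cover everything (all 36 combinations miss at least one product), so 3 is optimal.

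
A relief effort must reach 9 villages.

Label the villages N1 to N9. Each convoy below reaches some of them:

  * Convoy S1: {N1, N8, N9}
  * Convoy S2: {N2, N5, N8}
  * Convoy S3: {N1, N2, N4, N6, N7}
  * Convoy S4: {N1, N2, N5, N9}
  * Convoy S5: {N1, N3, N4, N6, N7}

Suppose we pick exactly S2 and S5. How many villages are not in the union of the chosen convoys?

1

Union of S2, S5 = {N1, N2, N3, N4, N5, N6, N7, N8}.
Not covered: N9 — 1 village.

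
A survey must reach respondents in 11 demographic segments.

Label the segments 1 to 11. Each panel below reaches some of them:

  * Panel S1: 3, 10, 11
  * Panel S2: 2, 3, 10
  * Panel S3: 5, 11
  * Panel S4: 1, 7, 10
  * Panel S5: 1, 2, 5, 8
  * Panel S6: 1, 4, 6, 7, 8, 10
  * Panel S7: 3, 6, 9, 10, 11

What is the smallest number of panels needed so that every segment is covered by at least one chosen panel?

3

Take {S5, S6, S7}. Their union is {1, 2, 3, 4, 5, 6, 7, 8, 9, 10, 11}, which is all 11 segments.
Only S6 contains 4, so S6 is forced; the remaining 5 segments need at least 2 more panels (each remaining panel adds at most 3) — so at least 3 panels are needed, and 3 is optimal.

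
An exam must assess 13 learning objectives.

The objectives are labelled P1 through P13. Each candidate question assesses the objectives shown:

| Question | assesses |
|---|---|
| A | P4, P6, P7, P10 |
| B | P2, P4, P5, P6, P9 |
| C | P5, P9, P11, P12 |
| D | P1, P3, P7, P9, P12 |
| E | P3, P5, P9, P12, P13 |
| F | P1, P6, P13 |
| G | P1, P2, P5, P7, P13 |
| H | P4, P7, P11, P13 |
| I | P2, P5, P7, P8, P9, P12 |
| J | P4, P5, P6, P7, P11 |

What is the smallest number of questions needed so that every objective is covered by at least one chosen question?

A and D and H and I together: A ∪ D ∪ H ∪ I = {P1, P2, P3, P4, P5, P6, P7, P8, P9, P10, P11, P12, P13} — every objective is covered.
Only I contains P8, so I is forced; the remaining 7 objectives need at least 3 more questions (each remaining question adds at most 3) — so at least 4 questions are needed, and 4 is optimal.

4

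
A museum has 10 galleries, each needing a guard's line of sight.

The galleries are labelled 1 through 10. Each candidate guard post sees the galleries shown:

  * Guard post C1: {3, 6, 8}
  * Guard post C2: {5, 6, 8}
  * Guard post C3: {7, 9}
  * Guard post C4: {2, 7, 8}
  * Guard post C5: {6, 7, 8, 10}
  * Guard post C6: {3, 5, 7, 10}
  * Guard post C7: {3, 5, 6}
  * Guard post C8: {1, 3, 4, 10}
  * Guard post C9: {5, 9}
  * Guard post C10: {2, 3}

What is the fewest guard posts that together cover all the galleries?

Take {C2, C3, C4, C8}. Their union is {1, 2, 3, 4, 5, 6, 7, 8, 9, 10}, which is all 10 galleries.
No 3 of the 10 guard posts cover everything (all 120 combinations miss at least one gallery), so 4 is optimal.

4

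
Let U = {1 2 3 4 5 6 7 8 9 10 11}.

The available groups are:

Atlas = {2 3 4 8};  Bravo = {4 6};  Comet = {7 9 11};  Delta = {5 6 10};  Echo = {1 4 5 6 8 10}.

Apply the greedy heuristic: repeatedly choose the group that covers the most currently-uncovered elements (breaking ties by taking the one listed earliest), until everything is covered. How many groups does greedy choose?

Greedy: pick Echo (covers 6 new) → pick Comet (covers 3 new) → pick Atlas (covers 2 new). Total picks: 3.

3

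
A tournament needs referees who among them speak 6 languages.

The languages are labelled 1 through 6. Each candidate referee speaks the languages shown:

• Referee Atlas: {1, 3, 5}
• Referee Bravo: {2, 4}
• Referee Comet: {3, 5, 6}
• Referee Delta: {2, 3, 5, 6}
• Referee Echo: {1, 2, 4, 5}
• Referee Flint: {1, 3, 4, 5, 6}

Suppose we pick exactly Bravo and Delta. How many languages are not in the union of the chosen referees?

Union of Bravo, Delta = {2, 3, 4, 5, 6}.
Not covered: 1 — 1 language.

1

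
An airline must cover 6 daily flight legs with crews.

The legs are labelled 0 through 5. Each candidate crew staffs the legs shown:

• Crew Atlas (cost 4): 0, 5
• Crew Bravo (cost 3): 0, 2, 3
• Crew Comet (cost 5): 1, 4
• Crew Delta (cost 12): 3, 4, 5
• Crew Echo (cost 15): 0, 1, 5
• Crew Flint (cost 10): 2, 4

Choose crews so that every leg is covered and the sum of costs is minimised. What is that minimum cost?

Atlas, Bravo, Comet together cover every leg (Atlas ∪ Bravo ∪ Comet = {0, 1, 2, 3, 4, 5}); total cost 4 + 3 + 5 = 12.
No covering selection has total cost below 12.

12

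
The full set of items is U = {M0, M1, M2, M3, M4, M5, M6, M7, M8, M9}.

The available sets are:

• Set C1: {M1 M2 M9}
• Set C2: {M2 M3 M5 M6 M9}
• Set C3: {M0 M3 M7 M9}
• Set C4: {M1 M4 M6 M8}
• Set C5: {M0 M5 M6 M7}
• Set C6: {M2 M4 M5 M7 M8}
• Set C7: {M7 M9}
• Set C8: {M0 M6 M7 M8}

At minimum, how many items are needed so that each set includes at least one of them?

3

The 3 items {M1, M2, M7} hit every set.
No choice of 2 items meets every set, so 3 is the minimum.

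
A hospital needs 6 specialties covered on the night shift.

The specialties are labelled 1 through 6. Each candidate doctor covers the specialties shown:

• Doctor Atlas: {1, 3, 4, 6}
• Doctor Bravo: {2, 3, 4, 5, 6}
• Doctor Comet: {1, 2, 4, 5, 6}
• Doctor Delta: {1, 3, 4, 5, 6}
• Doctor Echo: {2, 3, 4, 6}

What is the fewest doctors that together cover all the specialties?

Bravo and Delta together: Bravo ∪ Delta = {1, 2, 3, 4, 5, 6} — every specialty is covered.
No single doctor has all 6 specialties (the largest, Bravo, has 5), so 2 is optimal.

2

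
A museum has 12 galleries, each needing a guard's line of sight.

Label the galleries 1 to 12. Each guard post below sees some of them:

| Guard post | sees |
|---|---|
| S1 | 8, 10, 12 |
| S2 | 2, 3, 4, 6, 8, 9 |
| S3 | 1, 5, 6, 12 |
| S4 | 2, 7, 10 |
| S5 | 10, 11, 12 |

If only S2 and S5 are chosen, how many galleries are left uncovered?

3

Union of S2, S5 = {2, 3, 4, 6, 8, 9, 10, 11, 12}.
Not covered: 1, 5, 7 — 3 galleries.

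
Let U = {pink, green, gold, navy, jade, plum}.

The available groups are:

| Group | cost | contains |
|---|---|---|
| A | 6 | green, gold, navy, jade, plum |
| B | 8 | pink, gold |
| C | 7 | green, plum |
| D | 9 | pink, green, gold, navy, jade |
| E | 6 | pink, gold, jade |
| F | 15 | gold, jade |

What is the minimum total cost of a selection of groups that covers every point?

12

A, E together cover every point (A ∪ E = {pink, green, gold, navy, jade, plum}); total cost 6 + 6 = 12.
No covering selection has total cost below 12.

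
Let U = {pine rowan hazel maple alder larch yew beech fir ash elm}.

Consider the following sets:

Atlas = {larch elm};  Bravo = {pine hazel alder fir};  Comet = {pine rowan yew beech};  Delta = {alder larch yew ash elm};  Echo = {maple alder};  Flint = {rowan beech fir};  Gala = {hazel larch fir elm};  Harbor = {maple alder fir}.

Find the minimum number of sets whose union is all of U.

Comet and Delta and Echo and Gala together: Comet ∪ Delta ∪ Echo ∪ Gala = {pine, rowan, hazel, maple, alder, larch, yew, beech, fir, ash, elm} — every element is covered.
No 3 of the 8 sets cover everything (all 56 combinations miss at least one element), so 4 is optimal.

4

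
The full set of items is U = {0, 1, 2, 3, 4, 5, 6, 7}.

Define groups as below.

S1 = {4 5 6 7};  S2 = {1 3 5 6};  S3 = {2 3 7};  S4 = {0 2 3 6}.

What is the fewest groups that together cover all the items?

3

Take {S1, S2, S4}. Their union is {0, 1, 2, 3, 4, 5, 6, 7}, which is all 8 items.
Only S4 contains 0, so S4 is forced; the remaining 4 items need at least 2 more groups (each remaining group adds at most 3) — so at least 3 groups are needed, and 3 is optimal.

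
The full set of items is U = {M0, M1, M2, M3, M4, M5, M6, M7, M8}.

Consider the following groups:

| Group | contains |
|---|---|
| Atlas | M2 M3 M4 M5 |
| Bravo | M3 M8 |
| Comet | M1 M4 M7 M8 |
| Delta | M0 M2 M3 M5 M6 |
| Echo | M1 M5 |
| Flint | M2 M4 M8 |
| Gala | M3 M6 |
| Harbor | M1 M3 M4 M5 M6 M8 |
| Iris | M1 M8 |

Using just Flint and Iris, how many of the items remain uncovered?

5

Union of Flint, Iris = {M1, M2, M4, M8}.
Not covered: M0, M3, M5, M6, M7 — 5 items.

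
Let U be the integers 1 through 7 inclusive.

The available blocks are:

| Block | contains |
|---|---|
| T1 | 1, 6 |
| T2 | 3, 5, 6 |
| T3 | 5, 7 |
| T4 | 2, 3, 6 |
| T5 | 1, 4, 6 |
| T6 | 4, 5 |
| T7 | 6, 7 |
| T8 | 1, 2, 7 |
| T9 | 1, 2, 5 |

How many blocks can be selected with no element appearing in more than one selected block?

T4, T6 are pairwise disjoint (T4={2,3,6}; T6={4,5}).
Every remaining block overlaps one of these, and no 3 of the listed blocks are pairwise disjoint, so 2 is the maximum.

2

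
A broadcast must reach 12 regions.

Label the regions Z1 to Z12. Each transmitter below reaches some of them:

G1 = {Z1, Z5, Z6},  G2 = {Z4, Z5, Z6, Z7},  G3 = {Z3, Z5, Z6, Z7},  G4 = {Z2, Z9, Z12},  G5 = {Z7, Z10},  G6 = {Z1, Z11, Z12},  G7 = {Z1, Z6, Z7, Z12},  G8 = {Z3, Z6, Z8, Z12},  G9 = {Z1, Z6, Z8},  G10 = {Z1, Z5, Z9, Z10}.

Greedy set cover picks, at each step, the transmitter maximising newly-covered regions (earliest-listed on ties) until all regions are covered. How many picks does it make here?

Greedy: pick G2 (covers 4 new) → pick G4 (covers 3 new) → pick G6 (covers 2 new) → pick G8 (covers 2 new) → pick G5 (covers 1 new). Total picks: 5.

5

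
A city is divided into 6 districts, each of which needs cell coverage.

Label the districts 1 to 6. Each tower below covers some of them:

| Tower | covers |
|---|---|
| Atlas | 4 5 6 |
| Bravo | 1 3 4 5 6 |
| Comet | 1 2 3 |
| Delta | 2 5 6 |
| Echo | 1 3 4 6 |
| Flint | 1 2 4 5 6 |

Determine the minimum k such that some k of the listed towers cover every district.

2

Bravo and Flint together: Bravo ∪ Flint = {1, 2, 3, 4, 5, 6} — every district is covered.
No single tower has all 6 districts (the largest, Bravo, has 5), so 2 is optimal.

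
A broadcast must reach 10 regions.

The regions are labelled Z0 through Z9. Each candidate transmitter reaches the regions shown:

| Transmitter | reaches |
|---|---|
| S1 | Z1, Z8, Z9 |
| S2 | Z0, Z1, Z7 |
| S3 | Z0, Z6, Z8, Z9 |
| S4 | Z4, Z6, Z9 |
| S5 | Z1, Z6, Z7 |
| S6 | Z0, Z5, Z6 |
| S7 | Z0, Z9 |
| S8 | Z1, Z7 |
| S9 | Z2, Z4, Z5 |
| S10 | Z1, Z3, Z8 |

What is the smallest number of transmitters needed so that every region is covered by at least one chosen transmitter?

Take {S3, S8, S9, S10}. Their union is {Z0, Z1, Z2, Z3, Z4, Z5, Z6, Z7, Z8, Z9}, which is all 10 regions.
Only S10 contains Z3, so S10 is forced; the remaining 7 regions need at least 3 more transmitters (each remaining transmitter adds at most 3) — so at least 4 transmitters are needed, and 4 is optimal.

4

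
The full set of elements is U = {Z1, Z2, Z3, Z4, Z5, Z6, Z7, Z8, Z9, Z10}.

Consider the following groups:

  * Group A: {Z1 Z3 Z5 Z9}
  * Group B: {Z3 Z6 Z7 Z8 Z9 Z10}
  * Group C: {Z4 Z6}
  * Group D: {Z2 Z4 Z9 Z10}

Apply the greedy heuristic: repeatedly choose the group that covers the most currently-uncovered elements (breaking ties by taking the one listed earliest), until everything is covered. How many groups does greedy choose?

Greedy: pick B (covers 6 new) → pick A (covers 2 new) → pick D (covers 2 new). Total picks: 3.

3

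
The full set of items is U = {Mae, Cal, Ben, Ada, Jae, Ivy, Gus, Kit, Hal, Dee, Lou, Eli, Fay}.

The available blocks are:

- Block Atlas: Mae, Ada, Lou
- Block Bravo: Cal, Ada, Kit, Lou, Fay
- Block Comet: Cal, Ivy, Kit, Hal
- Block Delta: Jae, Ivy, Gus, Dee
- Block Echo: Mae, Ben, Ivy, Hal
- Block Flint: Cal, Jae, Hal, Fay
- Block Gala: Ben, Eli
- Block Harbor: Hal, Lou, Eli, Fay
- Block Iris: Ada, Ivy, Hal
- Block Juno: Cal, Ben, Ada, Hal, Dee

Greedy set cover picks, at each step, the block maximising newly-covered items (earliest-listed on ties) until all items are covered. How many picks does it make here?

4

Greedy: pick Bravo (covers 5 new) → pick Delta (covers 4 new) → pick Echo (covers 3 new) → pick Gala (covers 1 new). Total picks: 4.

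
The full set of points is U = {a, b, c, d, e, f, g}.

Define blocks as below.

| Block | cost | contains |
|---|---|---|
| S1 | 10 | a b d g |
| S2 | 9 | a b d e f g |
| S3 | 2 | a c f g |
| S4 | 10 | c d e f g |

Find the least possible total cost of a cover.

S2, S3 together cover every point (S2 ∪ S3 = {a, b, c, d, e, f, g}); total cost 9 + 2 = 11.
No covering selection has total cost below 11.

11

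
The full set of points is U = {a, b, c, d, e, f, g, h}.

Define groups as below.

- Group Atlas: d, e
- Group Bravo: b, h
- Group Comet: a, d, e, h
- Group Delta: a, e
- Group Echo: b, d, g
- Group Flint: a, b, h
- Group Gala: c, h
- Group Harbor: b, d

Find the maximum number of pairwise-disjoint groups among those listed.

Delta, Echo, Gala are pairwise disjoint (Delta={a,e}; Echo={b,d,g}; Gala={c,h}).
Every remaining group overlaps one of these, and no 4 of the listed groups are pairwise disjoint, so 3 is the maximum.

3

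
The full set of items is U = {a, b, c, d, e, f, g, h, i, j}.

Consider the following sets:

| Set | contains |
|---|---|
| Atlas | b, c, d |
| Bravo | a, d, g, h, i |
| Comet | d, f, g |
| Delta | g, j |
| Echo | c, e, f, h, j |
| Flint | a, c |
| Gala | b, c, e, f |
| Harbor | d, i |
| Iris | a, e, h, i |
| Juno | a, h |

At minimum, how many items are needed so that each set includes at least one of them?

T = {c, d, g, h} meets every set (each contains at least one member of T), and |T| = 4.
The sets Delta, Gala, Harbor, Juno are pairwise disjoint, so any hitting set needs a separate item for each — at least 4. Hence 4 is optimal.

4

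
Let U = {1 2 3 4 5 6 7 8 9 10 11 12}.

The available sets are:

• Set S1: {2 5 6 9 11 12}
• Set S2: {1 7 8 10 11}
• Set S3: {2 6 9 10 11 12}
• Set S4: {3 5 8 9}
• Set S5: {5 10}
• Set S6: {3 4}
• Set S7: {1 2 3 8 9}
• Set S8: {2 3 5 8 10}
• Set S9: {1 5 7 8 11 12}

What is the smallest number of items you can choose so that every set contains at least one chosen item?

3

Take H = {3, 10, 11}. Each listed set contains at least one of these, so H is a hitting set of size 3.
No choice of 2 items meets every set, so 3 is the minimum.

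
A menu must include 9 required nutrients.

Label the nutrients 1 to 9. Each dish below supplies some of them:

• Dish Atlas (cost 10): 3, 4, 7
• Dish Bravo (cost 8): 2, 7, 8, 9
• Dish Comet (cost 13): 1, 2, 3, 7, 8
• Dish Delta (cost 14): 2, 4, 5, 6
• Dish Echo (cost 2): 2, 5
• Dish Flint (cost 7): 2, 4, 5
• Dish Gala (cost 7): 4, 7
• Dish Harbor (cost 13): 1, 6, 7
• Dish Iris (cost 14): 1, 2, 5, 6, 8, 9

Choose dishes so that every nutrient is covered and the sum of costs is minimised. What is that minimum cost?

24

Atlas, Iris together cover every nutrient (Atlas ∪ Iris = {1, 2, 3, 4, 5, 6, 7, 8, 9}); total cost 10 + 14 = 24.
The greedy pick Echo, Bravo, Atlas, Harbor costs 33; no covering selection beats 24.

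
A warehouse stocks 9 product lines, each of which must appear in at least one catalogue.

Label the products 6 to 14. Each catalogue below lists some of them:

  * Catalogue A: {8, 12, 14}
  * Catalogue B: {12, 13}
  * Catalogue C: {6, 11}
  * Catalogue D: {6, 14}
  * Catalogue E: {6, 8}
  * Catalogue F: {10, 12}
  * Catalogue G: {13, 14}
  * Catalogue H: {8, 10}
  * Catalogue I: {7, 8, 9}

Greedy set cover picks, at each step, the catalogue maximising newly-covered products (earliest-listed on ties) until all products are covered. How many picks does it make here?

5

Greedy: pick A (covers 3 new) → pick C (covers 2 new) → pick I (covers 2 new) → pick B (covers 1 new) → pick F (covers 1 new). Total picks: 5.
(The true minimum cover uses only 4 catalogues, so greedy is not optimal here.)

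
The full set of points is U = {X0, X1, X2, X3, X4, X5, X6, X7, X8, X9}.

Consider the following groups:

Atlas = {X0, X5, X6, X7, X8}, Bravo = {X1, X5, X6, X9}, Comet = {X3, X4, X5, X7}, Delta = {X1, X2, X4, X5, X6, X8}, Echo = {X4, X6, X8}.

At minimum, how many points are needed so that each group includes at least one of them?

2

Take H = {X4, X5}. Each listed group contains at least one of these, so H is a hitting set of size 2.
No single point lies in every group, so at least 2 are needed and 2 is optimal.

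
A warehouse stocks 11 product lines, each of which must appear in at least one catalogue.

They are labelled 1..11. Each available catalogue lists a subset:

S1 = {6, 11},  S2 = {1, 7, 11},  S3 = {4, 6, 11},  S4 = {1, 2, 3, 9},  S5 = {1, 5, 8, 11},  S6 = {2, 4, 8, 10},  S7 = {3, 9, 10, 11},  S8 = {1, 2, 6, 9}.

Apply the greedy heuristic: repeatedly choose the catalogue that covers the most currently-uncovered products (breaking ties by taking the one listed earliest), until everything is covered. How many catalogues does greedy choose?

Greedy: pick S4 (covers 4 new) → pick S3 (covers 3 new) → pick S5 (covers 2 new) → pick S2 (covers 1 new) → pick S6 (covers 1 new). Total picks: 5.

5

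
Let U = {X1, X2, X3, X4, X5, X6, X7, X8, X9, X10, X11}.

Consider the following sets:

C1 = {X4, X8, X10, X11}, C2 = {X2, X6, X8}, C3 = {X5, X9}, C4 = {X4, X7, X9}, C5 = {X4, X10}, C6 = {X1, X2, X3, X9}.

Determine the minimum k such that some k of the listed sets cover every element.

C1 and C2 and C3 and C4 and C6 together: C1 ∪ C2 ∪ C3 ∪ C4 ∪ C6 = {X1, X2, X3, X4, X5, X6, X7, X8, X9, X10, X11} — every element is covered.
No 4 of the 6 sets cover everything (all 15 combinations miss at least one element), so 5 is optimal.

5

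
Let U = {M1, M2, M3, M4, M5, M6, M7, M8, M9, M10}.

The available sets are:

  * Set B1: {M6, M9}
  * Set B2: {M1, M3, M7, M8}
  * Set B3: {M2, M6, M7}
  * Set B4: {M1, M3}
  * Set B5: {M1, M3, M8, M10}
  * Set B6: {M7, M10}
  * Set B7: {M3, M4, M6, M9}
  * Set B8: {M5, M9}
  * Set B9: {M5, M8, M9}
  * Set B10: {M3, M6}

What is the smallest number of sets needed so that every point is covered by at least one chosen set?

4

Take {B3, B5, B7, B9}. Their union is {M1, M2, M3, M4, M5, M6, M7, M8, M9, M10}, which is all 10 points.
No 3 of the 10 sets cover everything (all 120 combinations miss at least one point), so 4 is optimal.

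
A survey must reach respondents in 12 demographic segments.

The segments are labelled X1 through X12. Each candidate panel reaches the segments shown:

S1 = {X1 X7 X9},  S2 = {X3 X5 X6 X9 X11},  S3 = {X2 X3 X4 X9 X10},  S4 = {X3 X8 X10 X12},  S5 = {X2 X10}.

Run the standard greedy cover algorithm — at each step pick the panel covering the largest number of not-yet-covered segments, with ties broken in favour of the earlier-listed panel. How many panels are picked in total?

Greedy: pick S2 (covers 5 new) → pick S3 (covers 3 new) → pick S1 (covers 2 new) → pick S4 (covers 2 new). Total picks: 4.

4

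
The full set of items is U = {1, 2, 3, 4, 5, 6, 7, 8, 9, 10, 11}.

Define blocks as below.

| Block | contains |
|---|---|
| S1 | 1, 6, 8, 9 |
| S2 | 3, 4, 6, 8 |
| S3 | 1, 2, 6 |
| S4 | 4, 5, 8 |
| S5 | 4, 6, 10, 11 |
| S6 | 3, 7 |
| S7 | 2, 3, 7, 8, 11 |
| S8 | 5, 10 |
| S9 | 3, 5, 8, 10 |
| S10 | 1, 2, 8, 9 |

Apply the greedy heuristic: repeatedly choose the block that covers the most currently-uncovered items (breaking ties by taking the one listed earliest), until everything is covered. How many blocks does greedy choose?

4

Greedy: pick S7 (covers 5 new) → pick S1 (covers 3 new) → pick S4 (covers 2 new) → pick S5 (covers 1 new). Total picks: 4.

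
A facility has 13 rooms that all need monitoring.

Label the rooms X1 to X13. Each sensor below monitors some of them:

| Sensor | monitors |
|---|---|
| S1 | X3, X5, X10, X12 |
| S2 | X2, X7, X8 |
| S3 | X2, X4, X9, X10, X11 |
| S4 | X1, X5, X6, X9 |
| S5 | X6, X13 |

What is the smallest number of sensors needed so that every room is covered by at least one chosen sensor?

S1 and S2 and S3 and S4 and S5 together: S1 ∪ S2 ∪ S3 ∪ S4 ∪ S5 = {X1, X2, X3, X4, X5, X6, X7, X8, X9, X10, X11, X12, X13} — every room is covered.
No 4 of the 5 sensors cover everything (all 5 combinations miss at least one room), so 5 is optimal.

5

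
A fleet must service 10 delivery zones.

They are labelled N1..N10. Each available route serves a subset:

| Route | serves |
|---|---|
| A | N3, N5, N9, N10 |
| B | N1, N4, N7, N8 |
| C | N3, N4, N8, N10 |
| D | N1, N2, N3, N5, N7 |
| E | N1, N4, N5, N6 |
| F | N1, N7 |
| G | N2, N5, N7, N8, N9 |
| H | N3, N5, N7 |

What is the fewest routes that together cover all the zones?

Take {A, E, G}. Their union is {N1, N2, N3, N4, N5, N6, N7, N8, N9, N10}, which is all 10 zones.
Only E contains N6, so E is forced; the remaining 6 zones need at least 2 more routes (each remaining route adds at most 4) — so at least 3 routes are needed, and 3 is optimal.

3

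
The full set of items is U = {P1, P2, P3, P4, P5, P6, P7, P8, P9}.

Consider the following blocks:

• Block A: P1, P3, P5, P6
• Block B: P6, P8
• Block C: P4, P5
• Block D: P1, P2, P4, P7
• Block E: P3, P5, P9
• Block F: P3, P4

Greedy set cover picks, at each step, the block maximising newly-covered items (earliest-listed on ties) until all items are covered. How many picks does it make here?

Greedy: pick A (covers 4 new) → pick D (covers 3 new) → pick B (covers 1 new) → pick E (covers 1 new). Total picks: 4.
(The true minimum cover uses only 3 blocks, so greedy is not optimal here.)

4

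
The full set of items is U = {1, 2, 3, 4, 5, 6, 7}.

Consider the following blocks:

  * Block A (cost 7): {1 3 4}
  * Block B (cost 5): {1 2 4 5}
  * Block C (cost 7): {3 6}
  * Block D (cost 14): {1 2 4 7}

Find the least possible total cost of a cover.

B, C, D together cover every item (B ∪ C ∪ D = {1, 2, 3, 4, 5, 6, 7}); total cost 5 + 7 + 14 = 26.
No covering selection has total cost below 26.

26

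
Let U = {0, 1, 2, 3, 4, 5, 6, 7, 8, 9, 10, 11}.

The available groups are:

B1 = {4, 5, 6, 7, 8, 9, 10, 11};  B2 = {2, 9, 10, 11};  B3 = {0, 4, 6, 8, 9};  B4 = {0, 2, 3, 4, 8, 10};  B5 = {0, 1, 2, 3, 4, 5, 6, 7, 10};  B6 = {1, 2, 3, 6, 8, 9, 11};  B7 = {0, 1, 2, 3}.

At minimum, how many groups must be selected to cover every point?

2

B5 and B6 together: B5 ∪ B6 = {0, 1, 2, 3, 4, 5, 6, 7, 8, 9, 10, 11} — every point is covered.
No single group has all 12 points (the largest, B5, has 9), so 2 is optimal.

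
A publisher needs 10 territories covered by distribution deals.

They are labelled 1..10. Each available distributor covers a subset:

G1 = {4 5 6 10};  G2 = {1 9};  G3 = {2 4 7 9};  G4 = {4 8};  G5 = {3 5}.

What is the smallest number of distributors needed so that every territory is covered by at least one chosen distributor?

G1 and G2 and G3 and G4 and G5 together: G1 ∪ G2 ∪ G3 ∪ G4 ∪ G5 = {1, 2, 3, 4, 5, 6, 7, 8, 9, 10} — every territory is covered.
No 4 of the 5 distributors cover everything (all 5 combinations miss at least one territory), so 5 is optimal.

5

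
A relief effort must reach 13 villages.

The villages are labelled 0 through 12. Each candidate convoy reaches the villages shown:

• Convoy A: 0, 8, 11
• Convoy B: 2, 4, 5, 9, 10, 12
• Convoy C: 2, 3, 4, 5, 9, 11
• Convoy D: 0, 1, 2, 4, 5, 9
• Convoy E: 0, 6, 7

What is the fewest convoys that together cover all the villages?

A and B and C and D and E together: A ∪ B ∪ C ∪ D ∪ E = {0, 1, 2, 3, 4, 5, 6, 7, 8, 9, 10, 11, 12} — every village is covered.
Only D contains 1, so D is forced; the remaining 7 villages need at least 4 more convoys (each remaining convoy adds at most 2) — so at least 5 convoys are needed, and 5 is optimal.

5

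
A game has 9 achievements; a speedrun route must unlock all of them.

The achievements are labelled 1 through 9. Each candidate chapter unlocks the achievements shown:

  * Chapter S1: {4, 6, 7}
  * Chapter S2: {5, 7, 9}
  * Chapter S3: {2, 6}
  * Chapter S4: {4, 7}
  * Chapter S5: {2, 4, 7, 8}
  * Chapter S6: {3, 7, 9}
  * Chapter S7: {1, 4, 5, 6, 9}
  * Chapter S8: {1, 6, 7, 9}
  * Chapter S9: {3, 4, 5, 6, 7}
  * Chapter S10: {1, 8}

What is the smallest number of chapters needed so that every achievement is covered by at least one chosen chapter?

Take {S5, S6, S7}. Their union is {1, 2, 3, 4, 5, 6, 7, 8, 9}, which is all 9 achievements.
No 2 of the 10 chapters cover everything (all 45 combinations miss at least one achievement), so 3 is optimal.

3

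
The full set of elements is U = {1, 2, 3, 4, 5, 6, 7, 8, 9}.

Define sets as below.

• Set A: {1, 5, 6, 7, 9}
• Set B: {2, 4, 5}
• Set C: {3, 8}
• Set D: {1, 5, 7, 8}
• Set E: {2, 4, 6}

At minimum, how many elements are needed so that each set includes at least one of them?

Take H = {5, 6, 8}. Each listed set contains at least one of these, so H is a hitting set of size 3.
No choice of 2 elements meets every set, so 3 is the minimum.

3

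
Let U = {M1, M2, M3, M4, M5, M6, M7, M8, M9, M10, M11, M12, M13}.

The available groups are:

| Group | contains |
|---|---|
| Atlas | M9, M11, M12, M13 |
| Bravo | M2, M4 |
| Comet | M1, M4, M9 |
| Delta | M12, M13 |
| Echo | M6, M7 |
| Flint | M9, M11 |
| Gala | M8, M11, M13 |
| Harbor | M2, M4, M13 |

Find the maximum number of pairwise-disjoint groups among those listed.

Bravo, Delta, Echo, Flint are pairwise disjoint (Bravo={M2,M4}; Delta={M12,M13}; Echo={M6,M7}; Flint={M9,M11}).
Every remaining group overlaps one of these, and no 5 of the listed groups are pairwise disjoint, so 4 is the maximum.

4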